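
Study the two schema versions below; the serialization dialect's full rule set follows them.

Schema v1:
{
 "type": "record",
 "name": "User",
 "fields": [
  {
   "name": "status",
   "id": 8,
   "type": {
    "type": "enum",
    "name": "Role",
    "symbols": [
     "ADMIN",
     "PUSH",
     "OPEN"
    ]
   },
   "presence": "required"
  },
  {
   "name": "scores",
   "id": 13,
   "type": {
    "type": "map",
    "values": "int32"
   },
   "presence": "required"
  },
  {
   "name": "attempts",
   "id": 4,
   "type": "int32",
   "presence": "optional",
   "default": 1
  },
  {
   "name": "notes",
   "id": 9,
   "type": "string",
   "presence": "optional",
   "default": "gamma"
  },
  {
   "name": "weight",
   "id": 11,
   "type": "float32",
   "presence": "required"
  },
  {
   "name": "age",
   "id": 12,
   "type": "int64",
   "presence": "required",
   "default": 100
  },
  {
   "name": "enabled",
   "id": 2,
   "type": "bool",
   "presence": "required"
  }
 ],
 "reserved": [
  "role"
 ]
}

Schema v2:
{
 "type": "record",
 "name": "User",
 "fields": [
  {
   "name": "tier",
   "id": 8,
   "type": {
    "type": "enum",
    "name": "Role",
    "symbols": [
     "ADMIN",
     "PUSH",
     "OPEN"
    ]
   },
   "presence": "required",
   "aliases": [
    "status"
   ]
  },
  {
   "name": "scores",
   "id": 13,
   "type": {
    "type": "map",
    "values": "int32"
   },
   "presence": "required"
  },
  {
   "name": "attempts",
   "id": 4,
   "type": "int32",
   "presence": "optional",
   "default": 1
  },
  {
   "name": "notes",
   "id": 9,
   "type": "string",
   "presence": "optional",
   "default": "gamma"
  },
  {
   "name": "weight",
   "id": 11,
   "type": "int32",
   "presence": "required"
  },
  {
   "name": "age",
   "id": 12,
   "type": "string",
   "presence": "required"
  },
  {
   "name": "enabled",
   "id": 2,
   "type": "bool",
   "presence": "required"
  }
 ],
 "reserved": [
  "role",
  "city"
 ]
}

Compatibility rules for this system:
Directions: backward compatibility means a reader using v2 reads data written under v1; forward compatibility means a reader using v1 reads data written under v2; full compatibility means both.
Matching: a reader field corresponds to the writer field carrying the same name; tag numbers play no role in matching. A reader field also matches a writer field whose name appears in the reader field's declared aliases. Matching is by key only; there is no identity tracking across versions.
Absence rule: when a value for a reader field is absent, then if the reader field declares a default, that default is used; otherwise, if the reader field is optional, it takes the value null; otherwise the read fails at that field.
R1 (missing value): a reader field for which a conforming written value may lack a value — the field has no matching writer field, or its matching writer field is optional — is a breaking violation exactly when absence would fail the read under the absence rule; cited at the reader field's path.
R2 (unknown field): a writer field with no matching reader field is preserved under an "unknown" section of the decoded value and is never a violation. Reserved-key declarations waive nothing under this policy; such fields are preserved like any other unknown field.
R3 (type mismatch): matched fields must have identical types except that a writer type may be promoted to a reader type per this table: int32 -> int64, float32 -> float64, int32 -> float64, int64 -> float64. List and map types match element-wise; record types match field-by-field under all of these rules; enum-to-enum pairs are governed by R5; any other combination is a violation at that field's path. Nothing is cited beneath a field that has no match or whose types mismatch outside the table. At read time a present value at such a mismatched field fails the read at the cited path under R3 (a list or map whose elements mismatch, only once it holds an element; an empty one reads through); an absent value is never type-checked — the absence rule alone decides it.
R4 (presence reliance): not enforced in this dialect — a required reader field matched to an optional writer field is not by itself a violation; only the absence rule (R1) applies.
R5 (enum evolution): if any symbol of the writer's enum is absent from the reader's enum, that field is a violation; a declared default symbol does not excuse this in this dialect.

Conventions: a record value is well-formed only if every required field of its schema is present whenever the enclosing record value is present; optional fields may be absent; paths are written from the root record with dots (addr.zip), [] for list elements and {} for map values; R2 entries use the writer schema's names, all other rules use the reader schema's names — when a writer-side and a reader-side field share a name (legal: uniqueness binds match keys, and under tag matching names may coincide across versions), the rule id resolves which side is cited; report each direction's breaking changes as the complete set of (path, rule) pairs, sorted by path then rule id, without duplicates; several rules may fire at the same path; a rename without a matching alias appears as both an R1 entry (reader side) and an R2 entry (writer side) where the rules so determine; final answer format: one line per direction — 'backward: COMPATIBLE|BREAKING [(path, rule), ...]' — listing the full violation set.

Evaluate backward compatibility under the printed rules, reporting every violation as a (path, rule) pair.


backward: BREAKING [(age, R3), (weight, R3)]

the writer's type comes first in each User pair
backward for User (reader v2, writer v1):
  writer required, Role -> Role: reader tier maps from writer status
  writer required, map<string, int32> -> map<string, int32>: reader scores maps from writer scores
  writer optional, int32 -> int32: reader attempts maps from writer attempts
  writer optional, string -> string: reader notes maps from writer notes
  writer required, float32 -> int32: reader weight maps from writer weight
  writer required, int64 -> string: reader age maps from writer age
  writer required, bool -> bool: reader enabled maps from writer enabled
  breaking: (age, R3)
  breaking: (weight, R3)
  backward on User therefore BREAKING (2)
ruling out the remaining User differences:
  renamed field status to tier in record User (alias status declared on the renamed field) -> matters only for User's forward compatibility — outside the asked direction


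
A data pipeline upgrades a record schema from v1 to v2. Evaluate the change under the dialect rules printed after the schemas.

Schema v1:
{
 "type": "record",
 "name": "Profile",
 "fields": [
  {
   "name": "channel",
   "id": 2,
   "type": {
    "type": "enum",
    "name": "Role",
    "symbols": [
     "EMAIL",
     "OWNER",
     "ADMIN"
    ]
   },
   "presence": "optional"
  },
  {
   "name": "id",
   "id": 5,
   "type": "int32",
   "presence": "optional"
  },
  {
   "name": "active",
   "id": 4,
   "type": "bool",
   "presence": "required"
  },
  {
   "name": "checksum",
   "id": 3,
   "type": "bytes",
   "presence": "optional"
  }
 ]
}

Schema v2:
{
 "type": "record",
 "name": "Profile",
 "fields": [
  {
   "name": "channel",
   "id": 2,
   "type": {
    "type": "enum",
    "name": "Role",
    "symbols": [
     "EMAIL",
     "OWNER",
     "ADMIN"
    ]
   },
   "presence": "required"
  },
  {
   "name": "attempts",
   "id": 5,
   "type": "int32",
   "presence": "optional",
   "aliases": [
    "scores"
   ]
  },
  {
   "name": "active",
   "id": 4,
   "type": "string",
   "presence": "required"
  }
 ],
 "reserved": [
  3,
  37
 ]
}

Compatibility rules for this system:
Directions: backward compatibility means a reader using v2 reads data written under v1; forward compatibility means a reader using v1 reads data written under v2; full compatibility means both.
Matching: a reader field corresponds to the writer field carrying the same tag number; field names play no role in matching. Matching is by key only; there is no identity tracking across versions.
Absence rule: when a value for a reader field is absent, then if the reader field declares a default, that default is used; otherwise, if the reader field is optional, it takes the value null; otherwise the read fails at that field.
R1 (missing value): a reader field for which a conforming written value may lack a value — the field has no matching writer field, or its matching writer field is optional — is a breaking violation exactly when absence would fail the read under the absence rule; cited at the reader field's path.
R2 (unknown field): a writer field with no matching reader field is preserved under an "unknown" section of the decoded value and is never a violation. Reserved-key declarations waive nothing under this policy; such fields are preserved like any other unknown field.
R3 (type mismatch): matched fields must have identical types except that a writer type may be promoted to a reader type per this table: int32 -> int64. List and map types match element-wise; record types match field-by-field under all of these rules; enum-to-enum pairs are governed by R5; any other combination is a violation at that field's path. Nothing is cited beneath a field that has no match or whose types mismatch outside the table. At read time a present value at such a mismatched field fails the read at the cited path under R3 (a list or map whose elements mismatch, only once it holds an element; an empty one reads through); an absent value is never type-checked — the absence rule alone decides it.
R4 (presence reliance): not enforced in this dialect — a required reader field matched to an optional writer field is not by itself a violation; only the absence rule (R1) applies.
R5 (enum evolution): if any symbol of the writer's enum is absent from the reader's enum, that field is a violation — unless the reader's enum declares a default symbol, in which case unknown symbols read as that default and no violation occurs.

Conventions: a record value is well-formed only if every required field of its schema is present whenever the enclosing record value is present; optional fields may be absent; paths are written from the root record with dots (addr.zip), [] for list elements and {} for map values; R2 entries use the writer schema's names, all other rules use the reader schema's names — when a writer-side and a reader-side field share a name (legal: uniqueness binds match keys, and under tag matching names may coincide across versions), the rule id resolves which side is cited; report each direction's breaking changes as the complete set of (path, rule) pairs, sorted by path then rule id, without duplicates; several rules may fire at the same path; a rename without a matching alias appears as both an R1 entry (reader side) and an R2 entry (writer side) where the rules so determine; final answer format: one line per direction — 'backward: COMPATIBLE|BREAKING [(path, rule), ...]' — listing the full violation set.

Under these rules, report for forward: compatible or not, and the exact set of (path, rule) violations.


forward: BREAKING [(active, R3)]

in Profile below, arrows point writer -> reader
forward for Profile (reader v1, writer v2):
  Role -> Role, writer required: channel aligns to channel
  int32 -> int32, writer optional: id aligns to attempts
  string -> bool, writer required: active aligns to active
  no writer field matches reader checksum
  breaking: (active, R3)
  => forward verdict for Profile: BREAKING, 1 violation(s)
checking off the Profile differences that do not matter here:
  field channel in record Profile: optional changed to required -> affects backward compatibility only, which is not asked
  removed field checksum from record Profile -> triggers nothing under Profile's printed rules — same verdict
  renamed field id to attempts in record Profile -> triggers nothing under Profile's printed rules — same verdict


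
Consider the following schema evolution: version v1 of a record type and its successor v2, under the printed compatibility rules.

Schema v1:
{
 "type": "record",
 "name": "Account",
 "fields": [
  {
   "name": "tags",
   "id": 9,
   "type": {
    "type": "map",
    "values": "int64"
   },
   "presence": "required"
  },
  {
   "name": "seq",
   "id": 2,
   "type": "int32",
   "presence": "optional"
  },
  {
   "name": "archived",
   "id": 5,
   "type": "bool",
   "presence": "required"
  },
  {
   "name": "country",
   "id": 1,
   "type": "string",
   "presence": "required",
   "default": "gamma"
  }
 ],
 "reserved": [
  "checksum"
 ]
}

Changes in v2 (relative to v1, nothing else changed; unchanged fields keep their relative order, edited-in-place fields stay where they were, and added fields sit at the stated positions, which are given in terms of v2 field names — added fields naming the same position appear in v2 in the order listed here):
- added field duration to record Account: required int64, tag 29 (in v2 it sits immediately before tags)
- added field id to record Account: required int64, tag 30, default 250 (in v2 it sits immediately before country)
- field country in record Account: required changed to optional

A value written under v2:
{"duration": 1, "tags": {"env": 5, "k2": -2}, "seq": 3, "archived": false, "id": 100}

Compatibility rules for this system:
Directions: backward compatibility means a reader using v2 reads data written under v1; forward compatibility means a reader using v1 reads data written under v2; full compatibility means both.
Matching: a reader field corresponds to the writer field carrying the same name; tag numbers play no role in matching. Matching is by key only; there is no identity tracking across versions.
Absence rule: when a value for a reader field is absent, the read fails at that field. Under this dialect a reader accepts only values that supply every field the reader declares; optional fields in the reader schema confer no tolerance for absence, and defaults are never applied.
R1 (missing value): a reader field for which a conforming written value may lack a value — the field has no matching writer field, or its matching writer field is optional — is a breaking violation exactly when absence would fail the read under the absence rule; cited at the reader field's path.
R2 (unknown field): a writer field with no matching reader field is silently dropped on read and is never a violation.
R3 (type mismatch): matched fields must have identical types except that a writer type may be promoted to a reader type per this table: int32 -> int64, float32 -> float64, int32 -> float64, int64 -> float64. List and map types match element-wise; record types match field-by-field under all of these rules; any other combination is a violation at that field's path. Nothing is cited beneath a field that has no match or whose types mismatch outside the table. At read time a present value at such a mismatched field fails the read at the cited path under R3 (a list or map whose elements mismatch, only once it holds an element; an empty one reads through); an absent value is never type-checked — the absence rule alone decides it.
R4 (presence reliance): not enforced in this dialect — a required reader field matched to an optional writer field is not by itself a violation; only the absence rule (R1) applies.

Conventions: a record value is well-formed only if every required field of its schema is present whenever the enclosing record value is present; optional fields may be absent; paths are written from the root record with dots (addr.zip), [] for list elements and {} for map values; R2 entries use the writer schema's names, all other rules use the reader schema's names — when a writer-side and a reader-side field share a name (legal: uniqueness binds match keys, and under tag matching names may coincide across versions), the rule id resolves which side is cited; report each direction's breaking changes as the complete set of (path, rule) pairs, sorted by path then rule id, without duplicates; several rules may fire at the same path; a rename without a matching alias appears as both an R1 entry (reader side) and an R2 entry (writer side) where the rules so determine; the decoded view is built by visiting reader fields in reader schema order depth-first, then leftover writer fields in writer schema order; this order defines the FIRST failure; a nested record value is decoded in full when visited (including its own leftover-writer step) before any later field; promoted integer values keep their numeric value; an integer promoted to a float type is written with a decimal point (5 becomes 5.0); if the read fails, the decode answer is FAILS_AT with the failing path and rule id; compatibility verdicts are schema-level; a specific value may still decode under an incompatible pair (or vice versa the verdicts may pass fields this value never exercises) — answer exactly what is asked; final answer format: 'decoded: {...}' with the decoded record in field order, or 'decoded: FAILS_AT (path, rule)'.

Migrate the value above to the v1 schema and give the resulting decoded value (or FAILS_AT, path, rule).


arrows below run writer -> reader for Account
decode (reader v1):
  tags := {"env": 5, "k2": -2}
  seq := 3
  archived := false
  read fails at country under R1 (no fill)
  => FAILS_AT (country, R1)
the rest of the Account diff is inert for this question:
  added field duration to record Account: required int64, tag 29 (in v2 it sits immediately before tags) -> affects the rule determinations only; this particular Account value decodes identically
  added field id to record Account: required int64, tag 30, default 250 (in v2 it sits immediately before country) -> affects the rule determinations only; this particular Account value decodes identically

decoded: FAILS_AT (country, R1)


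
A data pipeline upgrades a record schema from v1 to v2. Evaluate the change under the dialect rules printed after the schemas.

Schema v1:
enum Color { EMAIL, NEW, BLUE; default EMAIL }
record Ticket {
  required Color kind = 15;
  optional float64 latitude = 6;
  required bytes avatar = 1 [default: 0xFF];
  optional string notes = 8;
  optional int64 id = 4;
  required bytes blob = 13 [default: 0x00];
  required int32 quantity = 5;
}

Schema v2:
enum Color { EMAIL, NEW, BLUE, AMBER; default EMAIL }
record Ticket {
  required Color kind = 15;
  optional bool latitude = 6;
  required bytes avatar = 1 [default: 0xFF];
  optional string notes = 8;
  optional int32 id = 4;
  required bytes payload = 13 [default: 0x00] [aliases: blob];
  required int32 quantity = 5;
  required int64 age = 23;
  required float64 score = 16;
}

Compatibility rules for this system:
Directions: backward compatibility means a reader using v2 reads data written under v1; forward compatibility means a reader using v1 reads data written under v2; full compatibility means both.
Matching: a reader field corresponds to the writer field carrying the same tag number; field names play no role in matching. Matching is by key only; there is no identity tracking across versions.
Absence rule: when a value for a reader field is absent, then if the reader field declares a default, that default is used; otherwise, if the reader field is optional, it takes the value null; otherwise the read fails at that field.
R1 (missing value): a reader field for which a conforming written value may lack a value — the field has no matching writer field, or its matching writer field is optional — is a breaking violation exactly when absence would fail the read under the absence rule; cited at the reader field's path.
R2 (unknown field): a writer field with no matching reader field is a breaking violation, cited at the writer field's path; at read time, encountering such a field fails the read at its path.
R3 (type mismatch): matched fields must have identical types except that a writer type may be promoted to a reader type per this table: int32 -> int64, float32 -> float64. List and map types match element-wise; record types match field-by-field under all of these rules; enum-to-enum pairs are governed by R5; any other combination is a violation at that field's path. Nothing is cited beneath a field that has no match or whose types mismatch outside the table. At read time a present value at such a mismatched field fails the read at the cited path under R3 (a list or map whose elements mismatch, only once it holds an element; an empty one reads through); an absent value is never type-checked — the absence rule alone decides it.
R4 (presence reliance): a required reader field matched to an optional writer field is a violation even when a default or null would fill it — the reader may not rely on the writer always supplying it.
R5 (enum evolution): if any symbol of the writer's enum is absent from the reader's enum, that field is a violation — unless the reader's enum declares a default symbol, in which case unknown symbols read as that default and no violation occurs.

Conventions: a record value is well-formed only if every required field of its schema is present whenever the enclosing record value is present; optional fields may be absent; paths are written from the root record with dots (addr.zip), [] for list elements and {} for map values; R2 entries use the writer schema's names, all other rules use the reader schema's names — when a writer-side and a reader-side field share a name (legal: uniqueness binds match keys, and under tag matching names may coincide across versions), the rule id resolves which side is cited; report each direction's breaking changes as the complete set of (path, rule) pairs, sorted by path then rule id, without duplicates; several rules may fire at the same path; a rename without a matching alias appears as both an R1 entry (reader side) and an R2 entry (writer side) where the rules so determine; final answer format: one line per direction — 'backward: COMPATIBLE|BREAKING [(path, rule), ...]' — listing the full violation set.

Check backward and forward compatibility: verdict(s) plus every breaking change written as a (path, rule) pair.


backward: BREAKING [(age, R1), (id, R3), (latitude, R3), (score, R1)]; forward: BREAKING [(age, R2), (latitude, R3), (score, R2)]

the writer's type comes first in each Ticket pair
backward on Ticket — v2 reading data written by v1:
  Color -> Color, writer required: kind aligns to kind
  float64 -> bool, writer optional: latitude aligns to latitude
  bytes -> bytes, writer required: avatar aligns to avatar
  string -> string, writer optional: notes aligns to notes
  int64 -> int32, writer optional: id aligns to id
  bytes -> bytes, writer required: payload aligns to blob
  int32 -> int32, writer required: quantity aligns to quantity
  age: no writer-side match
  score: no writer-side match
  rule R1 violated at age
  rule R3 violated at id
  rule R3 violated at latitude
  rule R1 violated at score
  backward on Ticket therefore BREAKING (4)
forward on Ticket — v1 reading data written by v2:
  Color -> Color, writer required: kind aligns to kind
  bool -> float64, writer optional: latitude aligns to latitude
  bytes -> bytes, writer required: avatar aligns to avatar
  string -> string, writer optional: notes aligns to notes
  int32 -> int64, writer optional: id aligns to id
  bytes -> bytes, writer required: blob aligns to payload
  int32 -> int32, writer required: quantity aligns to quantity
  leftover writer field: age
  leftover writer field: score
  rule R2 violated at age
  rule R3 violated at latitude
  rule R2 violated at score
  forward on Ticket therefore BREAKING (3)


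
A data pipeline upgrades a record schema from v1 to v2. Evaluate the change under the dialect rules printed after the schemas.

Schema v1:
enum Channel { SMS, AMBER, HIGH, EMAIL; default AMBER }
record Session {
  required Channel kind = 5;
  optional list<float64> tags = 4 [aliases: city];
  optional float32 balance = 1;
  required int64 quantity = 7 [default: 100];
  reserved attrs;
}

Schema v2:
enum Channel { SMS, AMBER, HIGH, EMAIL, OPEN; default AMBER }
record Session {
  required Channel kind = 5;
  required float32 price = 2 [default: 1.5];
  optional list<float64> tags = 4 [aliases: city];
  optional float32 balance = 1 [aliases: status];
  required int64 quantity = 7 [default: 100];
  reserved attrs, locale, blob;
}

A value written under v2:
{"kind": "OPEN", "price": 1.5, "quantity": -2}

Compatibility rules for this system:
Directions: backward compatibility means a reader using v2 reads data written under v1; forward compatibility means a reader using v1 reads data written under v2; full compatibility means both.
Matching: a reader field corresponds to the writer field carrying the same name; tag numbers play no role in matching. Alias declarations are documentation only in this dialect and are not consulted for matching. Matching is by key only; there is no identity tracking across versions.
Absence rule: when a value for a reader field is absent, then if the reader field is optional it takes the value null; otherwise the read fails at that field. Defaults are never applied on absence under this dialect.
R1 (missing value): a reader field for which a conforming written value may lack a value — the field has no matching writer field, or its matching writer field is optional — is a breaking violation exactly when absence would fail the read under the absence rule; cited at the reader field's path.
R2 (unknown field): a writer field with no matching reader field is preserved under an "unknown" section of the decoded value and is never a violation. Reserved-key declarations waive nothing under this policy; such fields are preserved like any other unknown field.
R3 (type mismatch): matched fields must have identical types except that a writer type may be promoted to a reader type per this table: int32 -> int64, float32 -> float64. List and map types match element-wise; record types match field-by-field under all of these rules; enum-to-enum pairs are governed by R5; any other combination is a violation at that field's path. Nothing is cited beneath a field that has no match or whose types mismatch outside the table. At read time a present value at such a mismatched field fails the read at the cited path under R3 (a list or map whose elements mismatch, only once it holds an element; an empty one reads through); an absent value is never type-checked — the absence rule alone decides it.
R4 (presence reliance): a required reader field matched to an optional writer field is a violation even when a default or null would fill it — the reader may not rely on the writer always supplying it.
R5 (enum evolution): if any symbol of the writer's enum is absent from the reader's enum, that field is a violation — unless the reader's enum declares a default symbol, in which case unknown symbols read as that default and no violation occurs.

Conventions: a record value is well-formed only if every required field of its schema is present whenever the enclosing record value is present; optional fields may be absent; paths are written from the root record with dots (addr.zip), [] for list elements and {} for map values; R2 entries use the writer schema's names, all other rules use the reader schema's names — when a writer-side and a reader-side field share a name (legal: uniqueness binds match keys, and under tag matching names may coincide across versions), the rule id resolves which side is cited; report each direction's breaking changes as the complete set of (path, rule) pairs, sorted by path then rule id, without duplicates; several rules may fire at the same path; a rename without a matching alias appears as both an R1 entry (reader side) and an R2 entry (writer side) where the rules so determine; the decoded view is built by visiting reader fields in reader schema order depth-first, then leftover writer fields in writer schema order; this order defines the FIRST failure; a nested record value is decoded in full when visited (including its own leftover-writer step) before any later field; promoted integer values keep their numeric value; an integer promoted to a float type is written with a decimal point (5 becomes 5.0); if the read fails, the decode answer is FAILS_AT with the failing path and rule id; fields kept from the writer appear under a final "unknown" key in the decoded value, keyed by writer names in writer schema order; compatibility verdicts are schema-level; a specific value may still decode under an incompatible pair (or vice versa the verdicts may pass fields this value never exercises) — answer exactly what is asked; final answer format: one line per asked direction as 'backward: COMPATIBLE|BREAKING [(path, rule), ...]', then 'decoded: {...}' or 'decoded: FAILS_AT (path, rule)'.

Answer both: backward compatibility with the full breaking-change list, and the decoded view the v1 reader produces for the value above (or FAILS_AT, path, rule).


each type pair in Session: writer, then reader
backward for Session (reader v2, writer v1):
  writer required, Channel -> Channel: reader kind maps from writer kind
  price: no writer match
  writer optional, list<float64> -> list<float64>: reader tags maps from writer tags
  writer optional, float32 -> float32: reader balance maps from writer balance
  writer required, int64 -> int64: reader quantity maps from writer quantity
  rule R1 violated at price
  => 1 violation(s): backward is BREAKING for Session
decode walk for Session under reader schema v1:
  kind := "AMBER" (symbol OPEN -> reader default)
  tags := null (missing; optional => null)
  balance := null (missing; optional => null)
  quantity := -2
  writer price: kept under "unknown"
  => decoded: {"kind": "AMBER", "tags": null, "balance": null, "quantity": -2, "unknown": {"price": 1.5}}
the other Session changes do not affect what is asked:
  enum Channel (field kind in record Session): symbol OPEN added -> no rule fires on it in Session's dialect; the asked verdict holds

backward: BREAKING [(price, R1)]; decoded: {"kind": "AMBER", "tags": null, "balance": null, "quantity": -2, "unknown": {"price": 1.5}}


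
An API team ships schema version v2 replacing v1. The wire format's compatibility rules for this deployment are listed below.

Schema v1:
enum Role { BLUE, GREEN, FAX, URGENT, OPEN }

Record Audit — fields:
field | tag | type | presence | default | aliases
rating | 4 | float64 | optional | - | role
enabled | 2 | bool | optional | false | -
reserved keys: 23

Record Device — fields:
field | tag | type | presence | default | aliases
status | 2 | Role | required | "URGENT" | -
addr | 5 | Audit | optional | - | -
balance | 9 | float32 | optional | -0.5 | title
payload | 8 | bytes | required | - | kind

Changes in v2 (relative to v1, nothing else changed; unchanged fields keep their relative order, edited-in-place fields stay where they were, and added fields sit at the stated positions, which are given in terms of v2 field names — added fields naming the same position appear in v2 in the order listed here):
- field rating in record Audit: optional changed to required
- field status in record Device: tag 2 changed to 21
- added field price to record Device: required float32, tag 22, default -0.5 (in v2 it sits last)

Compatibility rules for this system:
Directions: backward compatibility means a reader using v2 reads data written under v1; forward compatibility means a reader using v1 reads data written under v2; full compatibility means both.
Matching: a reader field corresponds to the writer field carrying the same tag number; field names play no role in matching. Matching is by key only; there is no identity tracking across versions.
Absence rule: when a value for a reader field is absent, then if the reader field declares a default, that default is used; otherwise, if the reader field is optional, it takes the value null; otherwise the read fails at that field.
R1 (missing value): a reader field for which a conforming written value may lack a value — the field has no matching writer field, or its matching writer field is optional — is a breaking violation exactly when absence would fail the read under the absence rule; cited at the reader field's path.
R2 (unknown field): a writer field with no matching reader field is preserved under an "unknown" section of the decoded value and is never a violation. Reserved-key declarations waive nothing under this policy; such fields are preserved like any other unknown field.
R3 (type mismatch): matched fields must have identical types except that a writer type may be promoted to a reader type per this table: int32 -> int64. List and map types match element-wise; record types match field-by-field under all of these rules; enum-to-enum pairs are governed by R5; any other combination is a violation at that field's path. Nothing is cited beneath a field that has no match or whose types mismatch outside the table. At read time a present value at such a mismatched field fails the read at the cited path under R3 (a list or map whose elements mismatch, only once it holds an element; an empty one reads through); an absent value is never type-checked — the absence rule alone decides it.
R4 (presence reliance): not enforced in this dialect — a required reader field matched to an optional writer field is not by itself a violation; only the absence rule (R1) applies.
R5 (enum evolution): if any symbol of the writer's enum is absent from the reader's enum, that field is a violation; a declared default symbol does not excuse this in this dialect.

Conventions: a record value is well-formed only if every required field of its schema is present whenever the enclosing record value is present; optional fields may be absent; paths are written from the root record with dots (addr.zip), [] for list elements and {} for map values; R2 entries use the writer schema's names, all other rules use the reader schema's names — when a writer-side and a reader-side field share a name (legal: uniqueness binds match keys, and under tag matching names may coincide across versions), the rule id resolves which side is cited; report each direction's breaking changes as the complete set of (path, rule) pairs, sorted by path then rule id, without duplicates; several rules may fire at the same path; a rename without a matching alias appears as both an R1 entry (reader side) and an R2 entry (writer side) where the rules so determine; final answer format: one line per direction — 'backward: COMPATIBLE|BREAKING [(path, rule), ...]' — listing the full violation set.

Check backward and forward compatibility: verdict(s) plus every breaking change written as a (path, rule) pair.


each type pair in Device: writer, then reader
backward analysis of Device with v2 as reader and v1 as writer:
  no writer field matches reader status
  addr: Audit -> Audit, writer optional; from addr
  balance: float32 -> float32, writer optional; from balance
  payload: bytes -> bytes, writer required; from payload
  no writer field matches reader price
  leftover writer field: status
  addr.rating: float64 -> float64, writer optional; from addr.rating
  addr.enabled: bool -> bool, writer optional; from addr.enabled
  violation R1 at addr.rating
  => backward: BREAKING (1)
forward analysis of Device with v1 as reader and v2 as writer:
  no writer field matches reader status
  addr: Audit -> Audit, writer optional; from addr
  balance: float32 -> float32, writer optional; from balance
  payload: bytes -> bytes, writer required; from payload
  leftover writer field: status
  leftover writer field: price
  addr.rating: float64 -> float64, writer required; from addr.rating
  addr.enabled: bool -> bool, writer optional; from addr.enabled
  nothing fires on Device: forward is COMPATIBLE

backward: BREAKING [(addr.rating, R1)]; forward: COMPATIBLE []


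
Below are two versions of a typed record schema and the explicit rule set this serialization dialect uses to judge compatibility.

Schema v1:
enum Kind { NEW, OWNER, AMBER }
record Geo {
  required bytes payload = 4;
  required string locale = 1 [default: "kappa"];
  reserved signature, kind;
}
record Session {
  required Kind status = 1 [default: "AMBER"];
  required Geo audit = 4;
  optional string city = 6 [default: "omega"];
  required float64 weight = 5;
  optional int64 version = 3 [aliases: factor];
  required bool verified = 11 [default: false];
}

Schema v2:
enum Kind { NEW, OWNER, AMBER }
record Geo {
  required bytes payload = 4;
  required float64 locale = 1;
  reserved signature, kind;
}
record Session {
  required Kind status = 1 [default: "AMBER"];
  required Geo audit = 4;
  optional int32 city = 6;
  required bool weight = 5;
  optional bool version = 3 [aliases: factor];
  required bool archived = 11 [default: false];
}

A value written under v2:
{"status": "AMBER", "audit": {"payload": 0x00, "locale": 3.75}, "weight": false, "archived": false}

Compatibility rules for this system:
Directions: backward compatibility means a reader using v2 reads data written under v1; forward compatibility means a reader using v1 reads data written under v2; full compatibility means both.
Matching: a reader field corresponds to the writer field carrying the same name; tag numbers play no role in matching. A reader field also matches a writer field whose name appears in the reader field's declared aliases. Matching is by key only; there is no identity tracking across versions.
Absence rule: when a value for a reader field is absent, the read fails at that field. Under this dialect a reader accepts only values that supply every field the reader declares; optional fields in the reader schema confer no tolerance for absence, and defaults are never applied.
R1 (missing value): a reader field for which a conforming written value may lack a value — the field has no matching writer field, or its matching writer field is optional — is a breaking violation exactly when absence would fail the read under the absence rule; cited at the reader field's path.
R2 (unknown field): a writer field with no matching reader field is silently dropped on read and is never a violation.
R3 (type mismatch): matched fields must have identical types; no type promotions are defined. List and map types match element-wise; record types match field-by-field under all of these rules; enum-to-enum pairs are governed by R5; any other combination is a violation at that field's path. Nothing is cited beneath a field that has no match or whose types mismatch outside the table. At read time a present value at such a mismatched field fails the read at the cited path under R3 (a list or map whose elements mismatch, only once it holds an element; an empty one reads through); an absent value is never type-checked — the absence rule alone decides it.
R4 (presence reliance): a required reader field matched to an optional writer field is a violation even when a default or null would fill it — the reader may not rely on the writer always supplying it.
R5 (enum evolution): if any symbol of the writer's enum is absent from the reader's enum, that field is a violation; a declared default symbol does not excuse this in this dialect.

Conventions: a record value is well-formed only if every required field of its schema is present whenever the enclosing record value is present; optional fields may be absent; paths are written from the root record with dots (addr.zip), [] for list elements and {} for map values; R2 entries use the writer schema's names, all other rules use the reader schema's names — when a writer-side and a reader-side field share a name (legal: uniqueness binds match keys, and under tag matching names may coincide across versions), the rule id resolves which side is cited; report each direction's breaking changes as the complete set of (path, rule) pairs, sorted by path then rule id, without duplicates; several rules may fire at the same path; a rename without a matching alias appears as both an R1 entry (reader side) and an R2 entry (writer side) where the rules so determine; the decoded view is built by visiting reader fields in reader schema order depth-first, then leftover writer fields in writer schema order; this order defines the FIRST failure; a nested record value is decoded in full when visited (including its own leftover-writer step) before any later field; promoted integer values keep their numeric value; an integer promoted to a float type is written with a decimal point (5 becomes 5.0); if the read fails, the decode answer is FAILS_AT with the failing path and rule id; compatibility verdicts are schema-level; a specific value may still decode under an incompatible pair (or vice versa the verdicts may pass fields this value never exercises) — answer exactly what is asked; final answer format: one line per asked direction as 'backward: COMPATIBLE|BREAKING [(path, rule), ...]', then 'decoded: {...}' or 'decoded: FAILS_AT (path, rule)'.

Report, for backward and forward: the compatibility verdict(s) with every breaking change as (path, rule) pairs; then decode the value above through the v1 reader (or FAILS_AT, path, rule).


backward: BREAKING [(archived, R1), (audit.locale, R3), (city, R1), (city, R3), (version, R1), (version, R3), (weight, R3)]; forward: BREAKING [(audit.locale, R3), (city, R1), (city, R3), (verified, R1), (version, R1), (version, R3), (weight, R3)]; decoded: FAILS_AT (audit.locale, R3)

arrows below run writer -> reader for Session
backward on Session — v2 reading data written by v1:
  writer required, Kind -> Kind: reader status maps from writer status
  writer required, Geo -> Geo: reader audit maps from writer audit
  writer optional, string -> int32: reader city maps from writer city
  writer required, float64 -> bool: reader weight maps from writer weight
  writer optional, int64 -> bool: reader version maps from writer version
  archived: no writer-side match
  writer field verified has no reader counterpart
  writer required, bytes -> bytes: reader audit.payload maps from writer audit.payload
  writer required, string -> float64: reader audit.locale maps from writer audit.locale
  rule R1 violated at archived
  rule R3 violated at audit.locale
  rule R1 violated at city
  rule R3 violated at city
  rule R1 violated at version
  rule R3 violated at version
  rule R3 violated at weight
  => backward: BREAKING (7)
forward on Session — v1 reading data written by v2:
  writer required, Kind -> Kind: reader status maps from writer status
  writer required, Geo -> Geo: reader audit maps from writer audit
  writer optional, int32 -> string: reader city maps from writer city
  writer required, bool -> float64: reader weight maps from writer weight
  writer optional, bool -> int64: reader version maps from writer version
  verified: no writer-side match
  writer field archived has no reader counterpart
  writer required, bytes -> bytes: reader audit.payload maps from writer audit.payload
  writer required, float64 -> string: reader audit.locale maps from writer audit.locale
  rule R3 violated at audit.locale
  rule R1 violated at city
  rule R3 violated at city
  rule R1 violated at verified
  rule R1 violated at version
  rule R3 violated at version
  rule R3 violated at weight
  => forward: BREAKING (7)
decoding the Session value with the v1 reader:
  status := "AMBER"
  audit.payload := 0x00
  read fails at audit.locale under R3
  => FAILS_AT (audit.locale, R3)
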